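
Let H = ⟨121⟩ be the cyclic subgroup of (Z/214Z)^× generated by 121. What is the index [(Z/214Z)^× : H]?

2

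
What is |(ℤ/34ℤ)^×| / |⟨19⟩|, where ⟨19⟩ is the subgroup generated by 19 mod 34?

2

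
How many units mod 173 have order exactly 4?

2

φ(173) = 173 − 1 = 172 = 2^2 · 43.
In a cyclic group of order 172, there are φ(d) elements of order d for each divisor d of 172, and zero for non-divisors.
4 = 2^2 divides 172, and φ(4) = 2.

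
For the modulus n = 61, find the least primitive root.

φ(61) = 61 − 1 = 60 = 2^2 · 3 · 5.
Test candidates g = 2, 3, … against the prime factors q ∈ {2, 3, 5} of φ(61): g is a generator iff g^(60/q) ≢ 1 for every such q.
g = 2: 2^30 ≡ 60; 2^20 ≡ 47; 2^12 ≡ 9 — none is 1, so 2 is a primitive root.
The smallest primitive root modulo 61 is 2.

2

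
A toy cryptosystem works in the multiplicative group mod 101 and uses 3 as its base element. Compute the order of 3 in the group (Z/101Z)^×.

Since 3 ∈ (Z/101Z)^×, its order divides φ(101) = 101 − 1 = 100 = 2^2 · 5^2.
Divisors of 100: 1, 2, 4, 5, 10, 20, 25, 50, 100.
Evaluate successive powers at the divisors of 100:
3^1 ≡ 3 (mod 101)
3^2 ≡ 9 (mod 101)
3^4 ≡ 81 (mod 101)
3^5 ≡ 41 (mod 101)
3^10 ≡ 65 (mod 101)
3^20 ≡ 84 (mod 101)
3^25 ≡ 10 (mod 101)
3^50 ≡ 100 (mod 101)
3^100 ≡ 1 (mod 101) ✓
Hence ord(3) = 100.

100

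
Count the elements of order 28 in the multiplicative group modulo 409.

0

φ(409) = 409 − 1 = 408 = 2^3 · 3 · 17.
In a cyclic group of order 408, there are φ(d) elements of order d for each divisor d of 408, and zero for non-divisors.
28 does not divide 408, so no element of (Z/409Z)^× has order 28.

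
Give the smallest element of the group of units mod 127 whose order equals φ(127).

3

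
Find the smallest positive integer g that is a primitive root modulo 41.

6

φ(41) = 41 − 1 = 40 = 2^3 · 5.
g is a primitive root iff g^(40/q) ≢ 1 (mod 41) for each prime q ∈ {2, 5}.
g = 2: 2^20 ≡ 1 — hits 1, so not a primitive root.
g = 3: 3^20 ≡ 40; 3^8 ≡ 1 — hits 1, so not a primitive root.
g = 4: 4^20 ≡ 1 — hits 1, so not a primitive root.
g = 5: 5^20 ≡ 1 — hits 1, so not a primitive root.
g = 6: 6^20 ≡ 40; 6^8 ≡ 10 — none is 1, so 6 is a primitive root.
The smallest primitive root modulo 41 is 6.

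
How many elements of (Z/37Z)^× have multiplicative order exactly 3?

2

φ(37) = 37 − 1 = 36 = 2^2 · 3^2.
Since (Z/37Z)^× is cyclic of order 36, the number of elements of order d is φ(d) when d | 36 and 0 otherwise.
3 | 36, and φ(3) = 3 − 1 = 2.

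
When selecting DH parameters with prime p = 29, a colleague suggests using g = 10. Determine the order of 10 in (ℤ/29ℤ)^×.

Since 10 ∈ (Z/29Z)^×, its order divides φ(29) = 29 − 1 = 28 = 2^2 · 7.
Divisors of 28: 1, 2, 4, 7, 14, 28.
Test each divisor d:
10^1 ≡ 10 (mod 29)
10^2 ≡ 13 (mod 29)
10^4 ≡ 24 (mod 29)
10^7 ≡ 17 (mod 29)
10^14 ≡ 28 (mod 29)
10^28 ≡ 1 (mod 29) ✓
The smallest such exponent is 28, so the order of 10 is 28.

28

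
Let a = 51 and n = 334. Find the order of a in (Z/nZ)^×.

166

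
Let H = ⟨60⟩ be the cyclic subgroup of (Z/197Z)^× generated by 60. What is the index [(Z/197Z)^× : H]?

The order of 60 must divide φ(197) = 197 − 1 = 196 = 2^2 · 7^2.
Divisors of 196: 1, 2, 4, 7, 14, 28, 49, 98, 196.
Evaluate successive powers at the divisors of 196:
60^1 ≡ 60 (mod 197)
60^2 ≡ 54 (mod 197)
60^4 ≡ 158 (mod 197)
60^7 ≡ 114 (mod 197)
60^14 ≡ 191 (mod 197)
60^28 ≡ 36 (mod 197)
60^49 ≡ 1 (mod 197) ✓
Thus |⟨60⟩| = ord(60) = 49.
The index is φ(197) / ord(60) = 196 / 49 = 4.

4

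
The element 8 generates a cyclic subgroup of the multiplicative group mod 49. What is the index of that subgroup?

6

ord(8) | φ(49) = φ(7^2) = 7·(7−1) = 42 = 2 · 3 · 7.
Divisors of 42: 1, 2, 3, 6, 7, 14, 21, 42.
Check 8^d mod 49 for each divisor in increasing order:
8^1 ≡ 8 (mod 49)
8^2 ≡ 15 (mod 49)
8^3 ≡ 22 (mod 49)
8^6 ≡ 43 (mod 49)
8^7 ≡ 1 (mod 49) ✓
Thus |⟨8⟩| = ord(8) = 7.
The index is φ(49) / ord(8) = 42 / 7 = 6.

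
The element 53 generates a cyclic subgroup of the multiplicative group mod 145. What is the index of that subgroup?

The order of 53 must divide φ(145) = φ(5·29) = (5−1)·(29−1) = 4·28 = 112 = 2^4 · 7.
Divisors of 112: 1, 2, 4, 7, 8, 14, 16, 28, 56, 112.
Test each divisor d:
53^1 ≡ 53 (mod 145)
53^2 ≡ 54 (mod 145)
53^4 ≡ 16 (mod 145)
53^7 ≡ 117 (mod 145)
53^8 ≡ 111 (mod 145)
53^14 ≡ 59 (mod 145)
53^16 ≡ 141 (mod 145)
53^28 ≡ 1 (mod 145) ✓
The order of 53 is 28, so the subgroup it generates has 28 elements.
[(Z/145Z)^× : ⟨53⟩] = 112/28 = 4.

4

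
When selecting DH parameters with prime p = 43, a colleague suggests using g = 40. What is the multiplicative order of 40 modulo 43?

21

The order of 40 must divide φ(43) = 43 − 1 = 42 = 2 · 3 · 7.
Divisors of 42: 1, 2, 3, 6, 7, 14, 21, 42.
Compute 40^d (mod 43) for the divisors d until we hit 1:
40^1 ≡ 40 (mod 43)
40^2 ≡ 9 (mod 43)
40^3 ≡ 16 (mod 43)
40^6 ≡ 41 (mod 43)
40^7 ≡ 6 (mod 43)
40^14 ≡ 36 (mod 43)
40^21 ≡ 1 (mod 43) ✓
Therefore the multiplicative order of 40 modulo 43 is 21.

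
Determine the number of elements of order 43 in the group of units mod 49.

0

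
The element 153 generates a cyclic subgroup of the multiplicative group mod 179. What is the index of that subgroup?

2

The order of 153 must divide φ(179) = 179 − 1 = 178 = 2 · 89.
Divisors of 178: 1, 2, 89, 178.
Evaluate successive powers at the divisors of 178:
153^1 ≡ 153
153^2 ≡ 139
153^89 ≡ 1
Thus |⟨153⟩| = ord(153) = 89.
[(Z/179Z)^× : ⟨153⟩] = 178/89 = 2.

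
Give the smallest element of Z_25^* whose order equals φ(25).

2

φ(25) = φ(5^2) = 5·(5−1) = 20 = 2^2 · 5.
Test candidates g = 2, 3, … against the prime factors q ∈ {2, 5} of φ(25): g is a generator iff g^(20/q) ≢ 1 for every such q.
g = 2: 2^10 ≡ 24; 2^4 ≡ 16 — none is 1, so 2 is a primitive root.
Hence the least primitive root of 25 is 2.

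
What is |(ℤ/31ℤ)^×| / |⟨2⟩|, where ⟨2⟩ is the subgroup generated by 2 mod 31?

6

Since 2 ∈ (Z/31Z)^×, its order divides φ(31) = 31 − 1 = 30 = 2 · 3 · 5.
Divisors of 30: 1, 2, 3, 5, 6, 10, 15, 30.
Evaluate successive powers at the divisors of 30:
2^1 ≡ 2 (mod 31)
2^2 ≡ 4 (mod 31)
2^3 ≡ 8 (mod 31)
2^5 ≡ 1 (mod 31) ✓
Thus |⟨2⟩| = ord(2) = 5.
The index is φ(31) / ord(2) = 30 / 5 = 6.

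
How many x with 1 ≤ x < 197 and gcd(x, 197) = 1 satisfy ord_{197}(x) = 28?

12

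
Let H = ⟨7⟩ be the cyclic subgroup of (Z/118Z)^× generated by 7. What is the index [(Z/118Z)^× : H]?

2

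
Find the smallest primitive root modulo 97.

5

φ(97) = 97 − 1 = 96 = 2^5 · 3.
Test candidates g = 2, 3, … against the prime factors q ∈ {2, 3} of φ(97): g is a generator iff g^(96/q) ≢ 1 for every such q.
g = 2: 2^48 ≡ 1 — hits 1, so not a primitive root.
g = 3: 3^48 ≡ 1 — hits 1, so not a primitive root.
g = 4: 4^48 ≡ 1 — hits 1, so not a primitive root.
g = 5: 5^48 ≡ 96; 5^32 ≡ 35 — none is 1, so 5 is a primitive root.
So 5 is the smallest generator of (Z/97Z)^×.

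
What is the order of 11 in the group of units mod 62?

30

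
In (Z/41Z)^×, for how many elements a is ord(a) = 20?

φ(41) = 41 − 1 = 40 = 2^3 · 5.
In a cyclic group of order 40, there are φ(d) elements of order d for each divisor d of 40, and zero for non-divisors.
20 = 2^2 · 5 divides 40, and φ(20) = 8.

8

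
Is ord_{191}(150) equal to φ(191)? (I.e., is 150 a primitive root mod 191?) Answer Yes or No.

φ(191) = 191 − 1 = 190 = 2 · 5 · 19.
150 is a primitive root mod 191 iff 150^(φ(191)/q) ≢ 1 for every prime q | φ(191), i.e. q ∈ {2, 5, 19}.
150^95 ≡ 1 (mod 191)  [q = 2: ≡ 1 ✗]
150^38 ≡ 1 (mod 191)  [q = 5: ≡ 1 ✗]
150^10 ≡ 36 (mod 191)  [q = 19: ≢ 1 ✓]
150^95 ≡ 1 shows ord(150) | 95, strictly less than φ(191); not a primitive root.

No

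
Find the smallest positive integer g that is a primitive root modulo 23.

φ(23) = 23 − 1 = 22 = 2 · 11.
Test candidates g = 2, 3, … against the prime factors q ∈ {2, 11} of φ(23): g is a generator iff g^(22/q) ≢ 1 for every such q.
g = 2: 2^11 ≡ 1 — hits 1, so not a primitive root.
g = 3: 3^11 ≡ 1 — hits 1, so not a primitive root.
g = 4: 4^11 ≡ 1 — hits 1, so not a primitive root.
g = 5: 5^11 ≡ 22; 5^2 ≡ 2 — none is 1, so 5 is a primitive root.
Hence the least primitive root of 23 is 5.

5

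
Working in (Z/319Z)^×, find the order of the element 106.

ord(106) | φ(319) = φ(11·29) = (11−1)·(29−1) = 10·28 = 280 = 2^3 · 5 · 7.
Divisors of 280: 1, 2, 4, 5, 7, 8, 10, 14, 20, 28, 35, 40, 56, 70, 140, 280.
Check 106^d mod 319 for each divisor in increasing order:
106^1 ≡ 106 (mod 319)
106^2 ≡ 71 (mod 319)
106^4 ≡ 256 (mod 319)
106^5 ≡ 21 (mod 319)
106^7 ≡ 215 (mod 319)
106^8 ≡ 141 (mod 319)
106^10 ≡ 122 (mod 319)
106^14 ≡ 289 (mod 319)
106^20 ≡ 210 (mod 319)
106^28 ≡ 262 (mod 319)
106^35 ≡ 186 (mod 319)
106^40 ≡ 78 (mod 319)
106^56 ≡ 59 (mod 319)
106^70 ≡ 144 (mod 319)
106^140 ≡ 1 (mod 319) ✓
The smallest such exponent is 140, so the order of 106 is 140.

140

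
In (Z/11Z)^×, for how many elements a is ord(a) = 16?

0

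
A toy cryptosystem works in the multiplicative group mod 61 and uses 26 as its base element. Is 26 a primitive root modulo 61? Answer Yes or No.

φ(61) = 61 − 1 = 60 = 2^2 · 3 · 5.
26 is a primitive root mod 61 iff 26^(φ(61)/q) ≢ 1 for every prime q | φ(61), i.e. q ∈ {2, 3, 5}.
26^30 ≡ 60 (mod 61)  [q = 2: ≢ 1 ✓]
26^20 ≡ 13 (mod 61)  [q = 3: ≢ 1 ✓]
26^12 ≡ 9 (mod 61)  [q = 5: ≢ 1 ✓]
All checks pass, so 26 has order 60 and is a primitive root modulo 61.

Yes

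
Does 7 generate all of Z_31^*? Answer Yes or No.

No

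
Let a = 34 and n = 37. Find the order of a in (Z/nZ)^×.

9

By Lagrange's theorem, ord_37(34) divides φ(37) = 37 − 1 = 36 = 2^2 · 3^2.
Divisors of 36: 1, 2, 3, 4, 6, 9, 12, 18, 36.
Compute 34^d (mod 37) for the divisors d until we hit 1:
34^1 ≡ 34 (mod 37)
34^2 ≡ 9 (mod 37)
34^3 ≡ 10 (mod 37)
34^4 ≡ 7 (mod 37)
34^6 ≡ 26 (mod 37)
34^9 ≡ 1 (mod 37) ✓
Hence ord(34) = 9.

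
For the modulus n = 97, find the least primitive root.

φ(97) = 97 − 1 = 96 = 2^5 · 3.
Test candidates g = 2, 3, … against the prime factors q ∈ {2, 3} of φ(97): g is a generator iff g^(96/q) ≢ 1 for every such q.
g = 2: 2^48 ≡ 1 — hits 1, so not a primitive root.
g = 3: 3^48 ≡ 1 — hits 1, so not a primitive root.
g = 4: 4^48 ≡ 1 — hits 1, so not a primitive root.
g = 5: 5^48 ≡ 96; 5^32 ≡ 35 — none is 1, so 5 is a primitive root.
So 5 is the smallest generator of (Z/97Z)^×.

5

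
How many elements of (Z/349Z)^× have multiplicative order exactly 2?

1

φ(349) = 349 − 1 = 348 = 2^2 · 3 · 29.
(Z/349Z)^× is cyclic (|G| = 348); a cyclic group of order m has exactly φ(d) elements of each order d | m, and none otherwise.
2 | 348, and φ(2) = 2 − 1 = 1.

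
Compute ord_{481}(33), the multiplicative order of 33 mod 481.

36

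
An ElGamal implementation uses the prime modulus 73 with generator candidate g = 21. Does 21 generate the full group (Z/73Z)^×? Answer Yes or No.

φ(73) = 73 − 1 = 72 = 2^3 · 3^2.
It suffices to check that the order of 21 is not a proper divisor of 72: compute 21^(72/q) for q ∈ {2, 3}.
21^36 ≡ 72 (mod 73)  [q = 2: ≢ 1 ✓]
21^24 ≡ 1 (mod 73)  [q = 3: ≡ 1 ✗]
Since 21^24 ≡ 1, the order of 21 divides 24 < 72, so 21 is not a primitive root.

No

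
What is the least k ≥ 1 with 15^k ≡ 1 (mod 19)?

18

Since 15 ∈ (Z/19Z)^×, its order divides φ(19) = 19 − 1 = 18 = 2 · 3^2.
Divisors of 18: 1, 2, 3, 6, 9, 18.
Test each divisor d:
15^1 ≡ 15 (mod 19)
15^2 ≡ 16 (mod 19)
15^3 ≡ 12 (mod 19)
15^6 ≡ 11 (mod 19)
15^9 ≡ 18 (mod 19)
15^18 ≡ 1 (mod 19) ✓
Therefore the multiplicative order of 15 modulo 19 is 18.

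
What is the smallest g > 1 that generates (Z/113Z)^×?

3

φ(113) = 113 − 1 = 112 = 2^4 · 7.
g is a primitive root iff g^(112/q) ≢ 1 (mod 113) for each prime q ∈ {2, 7}.
g = 2: 2^56 ≡ 1 — hits 1, so not a primitive root.
g = 3: 3^56 ≡ 112; 3^16 ≡ 49 — none is 1, so 3 is a primitive root.
So 3 is the smallest generator of (Z/113Z)^×.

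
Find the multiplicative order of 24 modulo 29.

7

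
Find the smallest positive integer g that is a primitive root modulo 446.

3

φ(446) = φ(2)·φ(223) = 1·222 = 222 = 2 · 3 · 37.
Test candidates g = 2, 3, … against the prime factors q ∈ {2, 3, 37} of φ(446): g is a generator iff g^(222/q) ≢ 1 for every such q.
g = 2: gcd(2, 446) = 2 > 1, not a unit — skip.
g = 3: 3^111 ≡ 445; 3^74 ≡ 183; 3^6 ≡ 283 — none is 1, so 3 is a primitive root.
The smallest primitive root modulo 446 is 3.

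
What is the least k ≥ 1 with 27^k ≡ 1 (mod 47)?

23

Since 27 ∈ (Z/47Z)^×, its order divides φ(47) = 47 − 1 = 46 = 2 · 23.
Divisors of 46: 1, 2, 23, 46.
Check 27^d mod 47 for each divisor in increasing order:
27^1 ≡ 27 (mod 47)
27^2 ≡ 24 (mod 47)
27^23 ≡ 1 (mod 47) ✓
The smallest such exponent is 23, so the order of 27 is 23.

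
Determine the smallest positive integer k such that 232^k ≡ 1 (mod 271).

90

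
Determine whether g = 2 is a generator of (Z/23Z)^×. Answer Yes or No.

No

φ(23) = 23 − 1 = 22 = 2 · 11.
It suffices to check that the order of 2 is not a proper divisor of 22: compute 2^(22/q) for q ∈ {2, 11}.
2^11 ≡ 1 (mod 23)  [q = 2: ≡ 1 ✗]
2^2 ≡ 4 (mod 23)  [q = 11: ≢ 1 ✓]
The check at q = 2 fails, so 2 generates a proper subgroup.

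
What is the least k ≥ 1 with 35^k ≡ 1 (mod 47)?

46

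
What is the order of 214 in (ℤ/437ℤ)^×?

ord(214) | φ(437) = φ(19·23) = (19−1)·(23−1) = 18·22 = 396 = 2^2 · 3^2 · 11.
Divisors of 396: 1, 2, 3, 4, 6, 9, 11, 12, 18, 22, 33, 36, 44, 66, 99, 132, 198, 396.
Compute 214^d (mod 437) for the divisors d until we hit 1:
214^1 ≡ 214 (mod 437)
214^2 ≡ 348 (mod 437)
214^3 ≡ 182 (mod 437)
214^4 ≡ 55 (mod 437)
214^6 ≡ 349 (mod 437)
214^9 ≡ 153 (mod 437)
214^11 ≡ 367 (mod 437)
214^12 ≡ 315 (mod 437)
214^18 ≡ 248 (mod 437)
214^22 ≡ 93 (mod 437)
214^33 ≡ 45 (mod 437)
214^36 ≡ 324 (mod 437)
214^44 ≡ 346 (mod 437)
214^66 ≡ 277 (mod 437)
214^99 ≡ 229 (mod 437)
214^132 ≡ 254 (mod 437)
214^198 ≡ 1 (mod 437) ✓
The smallest such exponent is 198, so the order of 214 is 198.

198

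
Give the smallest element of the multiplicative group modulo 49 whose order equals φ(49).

φ(49) = φ(7^2) = 7·(7−1) = 42 = 2 · 3 · 7.
g is a primitive root iff g^(42/q) ≢ 1 (mod 49) for each prime q ∈ {2, 3, 7}.
g = 2: 2^21 ≡ 1 — hits 1, so not a primitive root.
g = 3: 3^21 ≡ 48; 3^14 ≡ 30; 3^6 ≡ 43 — none is 1, so 3 is a primitive root.
Hence the least primitive root of 49 is 3.

3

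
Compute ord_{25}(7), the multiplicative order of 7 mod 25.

4

By Lagrange's theorem, ord_25(7) divides φ(25) = φ(5^2) = 5·(5−1) = 20 = 2^2 · 5.
Divisors of 20: 1, 2, 4, 5, 10, 20.
Compute 7^d (mod 25) for the divisors d until we hit 1:
7^1 ≡ 7
7^2 ≡ 24
7^4 ≡ 1
Therefore the multiplicative order of 7 modulo 25 is 4.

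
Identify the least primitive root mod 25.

φ(25) = φ(5^2) = 5·(5−1) = 20 = 2^2 · 5.
g is a primitive root iff g^(20/q) ≢ 1 (mod 25) for each prime q ∈ {2, 5}.
g = 2: 2^10 ≡ 24; 2^4 ≡ 16 — none is 1, so 2 is a primitive root.
So 2 is the smallest generator of (Z/25Z)^×.

2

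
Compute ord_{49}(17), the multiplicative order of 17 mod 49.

By Lagrange's theorem, ord_49(17) divides φ(49) = φ(7^2) = 7·(7−1) = 42 = 2 · 3 · 7.
Divisors of 42: 1, 2, 3, 6, 7, 14, 21, 42.
Evaluate successive powers at the divisors of 42:
17^1 ≡ 17 (mod 49)
17^2 ≡ 44 (mod 49)
17^3 ≡ 13 (mod 49)
17^6 ≡ 22 (mod 49)
17^7 ≡ 31 (mod 49)
17^14 ≡ 30 (mod 49)
17^21 ≡ 48 (mod 49)
17^42 ≡ 1 (mod 49) ✓
Hence ord(17) = 42.

42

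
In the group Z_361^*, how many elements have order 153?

φ(361) = φ(19^2) = 19·(19−1) = 342 = 2 · 3^2 · 19.
In a cyclic group of order 342, there are φ(d) elements of order d for each divisor d of 342, and zero for non-divisors.
153 does not divide 342, so no element of (Z/361Z)^× has order 153.

0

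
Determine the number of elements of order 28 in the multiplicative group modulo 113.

12

φ(113) = 113 − 1 = 112 = 2^4 · 7.
Since (Z/113Z)^× is cyclic of order 112, the number of elements of order d is φ(d) when d | 112 and 0 otherwise.
28 = 2^2 · 7 divides 112, and φ(28) = 12.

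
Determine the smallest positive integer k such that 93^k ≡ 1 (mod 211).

105

By Lagrange's theorem, ord_211(93) divides φ(211) = 211 − 1 = 210 = 2 · 3 · 5 · 7.
Divisors of 210: 1, 2, 3, 5, 6, 7, 10, 14, 15, 21, 30, 35, 42, 70, 105, 210.
Check 93^d mod 211 for each divisor in increasing order:
93^1 ≡ 93 (mod 211)
93^2 ≡ 209 (mod 211)
93^3 ≡ 25 (mod 211)
93^5 ≡ 161 (mod 211)
93^6 ≡ 203 (mod 211)
93^7 ≡ 100 (mod 211)
93^10 ≡ 179 (mod 211)
93^14 ≡ 83 (mod 211)
93^15 ≡ 123 (mod 211)
93^21 ≡ 71 (mod 211)
93^30 ≡ 148 (mod 211)
93^35 ≡ 196 (mod 211)
93^42 ≡ 188 (mod 211)
93^70 ≡ 14 (mod 211)
93^105 ≡ 1 (mod 211) ✓
The smallest such exponent is 105, so the order of 93 is 105.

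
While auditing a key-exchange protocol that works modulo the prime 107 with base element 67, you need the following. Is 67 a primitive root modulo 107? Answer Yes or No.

Yes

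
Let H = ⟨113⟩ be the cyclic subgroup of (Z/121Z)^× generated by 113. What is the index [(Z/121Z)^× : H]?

Since 113 ∈ (Z/121Z)^×, its order divides φ(121) = φ(11^2) = 11·(11−1) = 110 = 2 · 5 · 11.
Divisors of 110: 1, 2, 5, 10, 11, 22, 55, 110.
Test each divisor d:
113^1 ≡ 113 (mod 121)
113^2 ≡ 64 (mod 121)
113^5 ≡ 23 (mod 121)
113^10 ≡ 45 (mod 121)
113^11 ≡ 3 (mod 121)
113^22 ≡ 9 (mod 121)
113^55 ≡ 1 (mod 121) ✓
So ord_121(113) = 55, hence |⟨113⟩| = 55.
The index is φ(121) / ord(113) = 110 / 55 = 2.

2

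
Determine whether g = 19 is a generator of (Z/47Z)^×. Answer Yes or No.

φ(47) = 47 − 1 = 46 = 2 · 23.
19 is a primitive root mod 47 iff 19^(φ(47)/q) ≢ 1 for every prime q | φ(47), i.e. q ∈ {2, 23}.
19^23 ≡ 46 (mod 47)  [q = 2: ≢ 1 ✓]
19^2 ≡ 32 (mod 47)  [q = 23: ≢ 1 ✓]
All checks pass, so 19 has order 46 and is a primitive root modulo 47.

Yes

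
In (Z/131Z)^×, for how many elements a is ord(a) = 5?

φ(131) = 131 − 1 = 130 = 2 · 5 · 13.
(Z/131Z)^× is cyclic (|G| = 130); a cyclic group of order m has exactly φ(d) elements of each order d | m, and none otherwise.
5 | 130, and φ(5) = 5 − 1 = 4.

4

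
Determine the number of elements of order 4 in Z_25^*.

2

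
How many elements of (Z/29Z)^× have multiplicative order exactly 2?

1

φ(29) = 29 − 1 = 28 = 2^2 · 7.
Since (Z/29Z)^× is cyclic of order 28, the number of elements of order d is φ(d) when d | 28 and 0 otherwise.
2 | 28, and φ(2) = 2 − 1 = 1.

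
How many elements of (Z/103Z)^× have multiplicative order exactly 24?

φ(103) = 103 − 1 = 102 = 2 · 3 · 17.
(Z/103Z)^× is cyclic (|G| = 102); a cyclic group of order m has exactly φ(d) elements of each order d | m, and none otherwise.
Here 102 is not a multiple of 24, so there are no elements of order 24.

0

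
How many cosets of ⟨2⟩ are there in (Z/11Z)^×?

1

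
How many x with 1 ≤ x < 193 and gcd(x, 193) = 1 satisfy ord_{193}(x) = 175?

0

φ(193) = 193 − 1 = 192 = 2^6 · 3.
Since (Z/193Z)^× is cyclic of order 192, the number of elements of order d is φ(d) when d | 192 and 0 otherwise.
Here 192 is not a multiple of 175, so there are no elements of order 175.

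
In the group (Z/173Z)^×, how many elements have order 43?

φ(173) = 173 − 1 = 172 = 2^2 · 43.
(Z/173Z)^× is cyclic (|G| = 172); a cyclic group of order m has exactly φ(d) elements of each order d | m, and none otherwise.
43 | 172, and φ(43) = 43 − 1 = 42.

42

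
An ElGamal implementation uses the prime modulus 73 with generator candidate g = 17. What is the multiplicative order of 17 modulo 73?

24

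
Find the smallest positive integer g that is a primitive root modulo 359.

7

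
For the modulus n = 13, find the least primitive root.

2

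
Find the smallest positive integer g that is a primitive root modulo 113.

φ(113) = 113 − 1 = 112 = 2^4 · 7.
Test candidates g = 2, 3, … against the prime factors q ∈ {2, 7} of φ(113): g is a generator iff g^(112/q) ≢ 1 for every such q.
g = 2: 2^56 ≡ 1 — hits 1, so not a primitive root.
g = 3: 3^56 ≡ 112; 3^16 ≡ 49 — none is 1, so 3 is a primitive root.
Hence the least primitive root of 113 is 3.

3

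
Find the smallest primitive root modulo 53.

2

φ(53) = 53 − 1 = 52 = 2^2 · 13.
g is a primitive root iff g^(52/q) ≢ 1 (mod 53) for each prime q ∈ {2, 13}.
g = 2: 2^26 ≡ 52; 2^4 ≡ 16 — none is 1, so 2 is a primitive root.
The smallest primitive root modulo 53 is 2.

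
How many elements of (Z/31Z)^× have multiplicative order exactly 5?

φ(31) = 31 − 1 = 30 = 2 · 3 · 5.
In a cyclic group of order 30, there are φ(d) elements of order d for each divisor d of 30, and zero for non-divisors.
5 | 30, and φ(5) = 5 − 1 = 4.

4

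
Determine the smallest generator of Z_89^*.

3

φ(89) = 89 − 1 = 88 = 2^3 · 11.
Test candidates g = 2, 3, … against the prime factors q ∈ {2, 11} of φ(89): g is a generator iff g^(88/q) ≢ 1 for every such q.
g = 2: 2^44 ≡ 1 — hits 1, so not a primitive root.
g = 3: 3^44 ≡ 88; 3^8 ≡ 64 — none is 1, so 3 is a primitive root.
So 3 is the smallest generator of (Z/89Z)^×.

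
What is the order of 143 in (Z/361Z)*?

By Lagrange's theorem, ord_361(143) divides φ(361) = φ(19^2) = 19·(19−1) = 342 = 2 · 3^2 · 19.
Divisors of 342: 1, 2, 3, 6, 9, 18, 19, 38, 57, 114, 171, 342.
Compute 143^d (mod 361) for the divisors d until we hit 1:
143^1 ≡ 143 (mod 361)
143^2 ≡ 233 (mod 361)
143^3 ≡ 107 (mod 361)
143^6 ≡ 258 (mod 361)
143^9 ≡ 170 (mod 361)
143^18 ≡ 20 (mod 361)
143^19 ≡ 333 (mod 361)
143^38 ≡ 62 (mod 361)
143^57 ≡ 69 (mod 361)
143^114 ≡ 68 (mod 361)
143^171 ≡ 360 (mod 361)
143^342 ≡ 1 (mod 361) ✓
The smallest such exponent is 342, so the order of 143 is 342.

342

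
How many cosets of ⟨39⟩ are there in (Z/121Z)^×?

1

By Lagrange's theorem, ord_121(39) divides φ(121) = φ(11^2) = 11·(11−1) = 110 = 2 · 5 · 11.
Divisors of 110: 1, 2, 5, 10, 11, 22, 55, 110.
Evaluate successive powers at the divisors of 110:
39^1 ≡ 39 (mod 121)
39^2 ≡ 69 (mod 121)
39^5 ≡ 65 (mod 121)
39^10 ≡ 111 (mod 121)
39^11 ≡ 94 (mod 121)
39^22 ≡ 3 (mod 121)
39^55 ≡ 120 (mod 121)
39^110 ≡ 1 (mod 121) ✓
Thus |⟨39⟩| = ord(39) = 110.
Index = |(Z/121Z)^×| / |⟨39⟩| = 110 / 110 = 1.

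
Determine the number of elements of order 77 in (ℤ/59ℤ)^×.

φ(59) = 59 − 1 = 58 = 2 · 29.
Since (Z/59Z)^× is cyclic of order 58, the number of elements of order d is φ(d) when d | 58 and 0 otherwise.
Here 58 is not a multiple of 77, so there are no elements of order 77.

0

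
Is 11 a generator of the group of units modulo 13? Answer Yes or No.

Yes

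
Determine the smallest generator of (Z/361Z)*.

2

φ(361) = φ(19^2) = 19·(19−1) = 342 = 2 · 3^2 · 19.
g is a primitive root iff g^(342/q) ≢ 1 (mod 361) for each prime q ∈ {2, 3, 19}.
g = 2: 2^171 ≡ 360; 2^114 ≡ 292; 2^18 ≡ 58 — none is 1, so 2 is a primitive root.
The smallest primitive root modulo 361 is 2.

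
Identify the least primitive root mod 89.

3

φ(89) = 89 − 1 = 88 = 2^3 · 11.
Test candidates g = 2, 3, … against the prime factors q ∈ {2, 11} of φ(89): g is a generator iff g^(88/q) ≢ 1 for every such q.
g = 2: 2^44 ≡ 1 — hits 1, so not a primitive root.
g = 3: 3^44 ≡ 88; 3^8 ≡ 64 — none is 1, so 3 is a primitive root.
The smallest primitive root modulo 89 is 3.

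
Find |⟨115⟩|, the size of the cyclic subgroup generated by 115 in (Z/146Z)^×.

The order of 115 must divide φ(146) = φ(2)·φ(73) = 1·72 = 72 = 2^3 · 3^2.
Divisors of 72: 1, 2, 3, 4, 6, 8, 9, 12, 18, 24, 36, 72.
Test each divisor d:
115^1 ≡ 115 (mod 146)
115^2 ≡ 85 (mod 146)
115^3 ≡ 139 (mod 146)
115^4 ≡ 71 (mod 146)
115^6 ≡ 49 (mod 146)
115^8 ≡ 77 (mod 146)
115^9 ≡ 95 (mod 146)
115^12 ≡ 65 (mod 146)
115^18 ≡ 119 (mod 146)
115^24 ≡ 137 (mod 146)
115^36 ≡ 145 (mod 146)
115^72 ≡ 1 (mod 146) ✓
The smallest such exponent is 72, so the order of 115 is 72.

72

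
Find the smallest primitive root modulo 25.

2

φ(25) = φ(5^2) = 5·(5−1) = 20 = 2^2 · 5.
Test candidates g = 2, 3, … against the prime factors q ∈ {2, 5} of φ(25): g is a generator iff g^(20/q) ≢ 1 for every such q.
g = 2: 2^10 ≡ 24; 2^4 ≡ 16 — none is 1, so 2 is a primitive root.
The smallest primitive root modulo 25 is 2.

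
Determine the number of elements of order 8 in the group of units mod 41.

φ(41) = 41 − 1 = 40 = 2^3 · 5.
(Z/41Z)^× is cyclic (|G| = 40); a cyclic group of order m has exactly φ(d) elements of each order d | m, and none otherwise.
8 = 2^3 divides 40, and φ(8) = 4.

4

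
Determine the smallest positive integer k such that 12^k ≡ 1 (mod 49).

Since 12 ∈ (Z/49Z)^×, its order divides φ(49) = φ(7^2) = 7·(7−1) = 42 = 2 · 3 · 7.
Divisors of 42: 1, 2, 3, 6, 7, 14, 21, 42.
Check 12^d mod 49 for each divisor in increasing order:
12^1 ≡ 12 (mod 49)
12^2 ≡ 46 (mod 49)
12^3 ≡ 13 (mod 49)
12^6 ≡ 22 (mod 49)
12^7 ≡ 19 (mod 49)
12^14 ≡ 18 (mod 49)
12^21 ≡ 48 (mod 49)
12^42 ≡ 1 (mod 49) ✓
Hence ord(12) = 42.

42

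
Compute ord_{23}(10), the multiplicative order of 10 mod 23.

ord(10) | φ(23) = 23 − 1 = 22 = 2 · 11.
Divisors of 22: 1, 2, 11, 22.
Compute 10^d (mod 23) for the divisors d until we hit 1:
10^1 ≡ 10 (mod 23)
10^2 ≡ 8 (mod 23)
10^11 ≡ 22 (mod 23)
10^22 ≡ 1 (mod 23) ✓
Therefore the multiplicative order of 10 modulo 23 is 22.

22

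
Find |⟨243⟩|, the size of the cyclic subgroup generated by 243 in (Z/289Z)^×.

272

ord(243) | φ(289) = φ(17^2) = 17·(17−1) = 272 = 2^4 · 17.
Divisors of 272: 1, 2, 4, 8, 16, 17, 34, 68, 136, 272.
Compute 243^d (mod 289) for the divisors d until we hit 1:
243^1 ≡ 243 (mod 289)
243^2 ≡ 93 (mod 289)
243^4 ≡ 268 (mod 289)
243^8 ≡ 152 (mod 289)
243^16 ≡ 273 (mod 289)
243^17 ≡ 158 (mod 289)
243^34 ≡ 110 (mod 289)
243^68 ≡ 251 (mod 289)
243^136 ≡ 288 (mod 289)
243^272 ≡ 1 (mod 289) ✓
Hence ord(243) = 272.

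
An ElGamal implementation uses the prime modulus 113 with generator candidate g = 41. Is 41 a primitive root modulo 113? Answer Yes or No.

No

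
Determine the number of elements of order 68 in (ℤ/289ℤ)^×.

32

φ(289) = φ(17^2) = 17·(17−1) = 272 = 2^4 · 17.
In a cyclic group of order 272, there are φ(d) elements of order d for each divisor d of 272, and zero for non-divisors.
68 = 2^2 · 17 divides 272, and φ(68) = 32.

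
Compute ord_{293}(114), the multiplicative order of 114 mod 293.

Since 114 ∈ (Z/293Z)^×, its order divides φ(293) = 293 − 1 = 292 = 2^2 · 73.
Divisors of 292: 1, 2, 4, 73, 146, 292.
Evaluate successive powers at the divisors of 292:
114^1 ≡ 114 (mod 293)
114^2 ≡ 104 (mod 293)
114^4 ≡ 268 (mod 293)
114^73 ≡ 138 (mod 293)
114^146 ≡ 292 (mod 293)
114^292 ≡ 1 (mod 293) ✓
Hence ord(114) = 292.

292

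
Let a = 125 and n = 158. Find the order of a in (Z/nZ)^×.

13

The order of 125 must divide φ(158) = φ(2)·φ(79) = 1·78 = 78 = 2 · 3 · 13.
Divisors of 78: 1, 2, 3, 6, 13, 26, 39, 78.
Test each divisor d:
125^1 ≡ 125
125^2 ≡ 141
125^3 ≡ 87
125^6 ≡ 143
125^13 ≡ 1
The smallest such exponent is 13, so the order of 125 is 13.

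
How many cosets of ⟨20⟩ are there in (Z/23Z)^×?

1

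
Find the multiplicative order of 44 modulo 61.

60

ord(44) | φ(61) = 61 − 1 = 60 = 2^2 · 3 · 5.
Divisors of 60: 1, 2, 3, 4, 5, 6, 10, 12, 15, 20, 30, 60.
Compute 44^d (mod 61) for the divisors d until we hit 1:
44^1 ≡ 44 (mod 61)
44^2 ≡ 45 (mod 61)
44^3 ≡ 28 (mod 61)
44^4 ≡ 12 (mod 61)
44^5 ≡ 40 (mod 61)
44^6 ≡ 52 (mod 61)
44^10 ≡ 14 (mod 61)
44^12 ≡ 20 (mod 61)
44^15 ≡ 11 (mod 61)
44^20 ≡ 13 (mod 61)
44^30 ≡ 60 (mod 61)
44^60 ≡ 1 (mod 61) ✓
Therefore the multiplicative order of 44 modulo 61 is 60.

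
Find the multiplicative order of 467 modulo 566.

282

Since 467 ∈ (Z/566Z)^×, its order divides φ(566) = φ(2)·φ(283) = 1·282 = 282 = 2 · 3 · 47.
Divisors of 282: 1, 2, 3, 6, 47, 94, 141, 282.
Check 467^d mod 566 for each divisor in increasing order:
467^1 ≡ 467 (mod 566)
467^2 ≡ 179 (mod 566)
467^3 ≡ 391 (mod 566)
467^6 ≡ 61 (mod 566)
467^47 ≡ 239 (mod 566)
467^94 ≡ 521 (mod 566)
467^141 ≡ 565 (mod 566)
467^282 ≡ 1 (mod 566) ✓
Therefore the multiplicative order of 467 modulo 566 is 282.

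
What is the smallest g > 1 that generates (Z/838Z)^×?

φ(838) = φ(2)·φ(419) = 1·418 = 418 = 2 · 11 · 19.
Test candidates g = 2, 3, … against the prime factors q ∈ {2, 11, 19} of φ(838): g is a generator iff g^(418/q) ≢ 1 for every such q.
g = 2: gcd(2, 838) = 2 > 1, not a unit — skip.
g = 3: 3^209 ≡ 1 — hits 1, so not a primitive root.
g = 4: gcd(4, 838) = 2 > 1, not a unit — skip.
g = 5: 5^209 ≡ 1 — hits 1, so not a primitive root.
g = 6: gcd(6, 838) = 2 > 1, not a unit — skip.
g = 7: 7^209 ≡ 1 — hits 1, so not a primitive root.
g = 8: gcd(8, 838) = 2 > 1, not a unit — skip.
g = 9: 9^209 ≡ 1 — hits 1, so not a primitive root.
g = 10: gcd(10, 838) = 2 > 1, not a unit — skip.
g = 11: 11^209 ≡ 837; 11^38 ≡ 753; 11^22 ≡ 7 — none is 1, so 11 is a primitive root.
The smallest primitive root modulo 838 is 11.

11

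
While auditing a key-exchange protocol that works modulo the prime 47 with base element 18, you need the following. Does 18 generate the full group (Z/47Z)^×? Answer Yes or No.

No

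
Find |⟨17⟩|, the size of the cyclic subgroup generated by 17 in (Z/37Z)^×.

The order of 17 must divide φ(37) = 37 − 1 = 36 = 2^2 · 3^2.
Divisors of 36: 1, 2, 3, 4, 6, 9, 12, 18, 36.
Check 17^d mod 37 for each divisor in increasing order:
17^1 ≡ 17 (mod 37)
17^2 ≡ 30 (mod 37)
17^3 ≡ 29 (mod 37)
17^4 ≡ 12 (mod 37)
17^6 ≡ 27 (mod 37)
17^9 ≡ 6 (mod 37)
17^12 ≡ 26 (mod 37)
17^18 ≡ 36 (mod 37)
17^36 ≡ 1 (mod 37) ✓
So ord_37(17) = 36.

36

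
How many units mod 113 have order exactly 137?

φ(113) = 113 − 1 = 112 = 2^4 · 7.
Since (Z/113Z)^× is cyclic of order 112, the number of elements of order d is φ(d) when d | 112 and 0 otherwise.
Here 112 is not a multiple of 137, so there are no elements of order 137.

0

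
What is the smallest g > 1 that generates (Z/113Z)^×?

3

φ(113) = 113 − 1 = 112 = 2^4 · 7.
g is a primitive root iff g^(112/q) ≢ 1 (mod 113) for each prime q ∈ {2, 7}.
g = 2: 2^56 ≡ 1 — hits 1, so not a primitive root.
g = 3: 3^56 ≡ 112; 3^16 ≡ 49 — none is 1, so 3 is a primitive root.
The smallest primitive root modulo 113 is 3.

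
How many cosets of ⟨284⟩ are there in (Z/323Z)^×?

18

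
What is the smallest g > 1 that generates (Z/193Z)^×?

5

φ(193) = 193 − 1 = 192 = 2^6 · 3.
Test candidates g = 2, 3, … against the prime factors q ∈ {2, 3} of φ(193): g is a generator iff g^(192/q) ≢ 1 for every such q.
g = 2: 2^96 ≡ 1 — hits 1, so not a primitive root.
g = 3: 3^96 ≡ 1 — hits 1, so not a primitive root.
g = 4: 4^96 ≡ 1 — hits 1, so not a primitive root.
g = 5: 5^96 ≡ 192; 5^64 ≡ 84 — none is 1, so 5 is a primitive root.
So 5 is the smallest generator of (Z/193Z)^×.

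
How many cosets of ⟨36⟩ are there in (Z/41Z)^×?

2

By Lagrange's theorem, ord_41(36) divides φ(41) = 41 − 1 = 40 = 2^3 · 5.
Divisors of 40: 1, 2, 4, 5, 8, 10, 20, 40.
Compute 36^d (mod 41) for the divisors d until we hit 1:
36^1 ≡ 36 (mod 41)
36^2 ≡ 25 (mod 41)
36^4 ≡ 10 (mod 41)
36^5 ≡ 32 (mod 41)
36^8 ≡ 18 (mod 41)
36^10 ≡ 40 (mod 41)
36^20 ≡ 1 (mod 41) ✓
Thus |⟨36⟩| = ord(36) = 20.
Index = |(Z/41Z)^×| / |⟨36⟩| = 40 / 20 = 2.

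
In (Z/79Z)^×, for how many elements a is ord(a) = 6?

2

φ(79) = 79 − 1 = 78 = 2 · 3 · 13.
Since (Z/79Z)^× is cyclic of order 78, the number of elements of order d is φ(d) when d | 78 and 0 otherwise.
6 = 2 · 3 divides 78, and φ(6) = 2.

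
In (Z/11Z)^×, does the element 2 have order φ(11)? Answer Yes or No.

Yes

φ(11) = 11 − 1 = 10 = 2 · 5.
2 is a primitive root mod 11 iff 2^(φ(11)/q) ≢ 1 for every prime q | φ(11), i.e. q ∈ {2, 5}.
2^5 ≡ 10 (mod 11)  [q = 2: ≢ 1 ✓]
2^2 ≡ 4 (mod 11)  [q = 5: ≢ 1 ✓]
Every test exponent gives a nontrivial residue, hence 2 generates the full group.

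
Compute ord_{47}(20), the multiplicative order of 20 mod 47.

The order of 20 must divide φ(47) = 47 − 1 = 46 = 2 · 23.
Divisors of 46: 1, 2, 23, 46.
Test each divisor d:
20^1 ≡ 20 (mod 47)
20^2 ≡ 24 (mod 47)
20^23 ≡ 46 (mod 47)
20^46 ≡ 1 (mod 47) ✓
So ord_47(20) = 46.

46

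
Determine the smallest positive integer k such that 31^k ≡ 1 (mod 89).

The order of 31 must divide φ(89) = 89 − 1 = 88 = 2^3 · 11.
Divisors of 88: 1, 2, 4, 8, 11, 22, 44, 88.
Evaluate successive powers at the divisors of 88:
31^1 ≡ 31 (mod 89)
31^2 ≡ 71 (mod 89)
31^4 ≡ 57 (mod 89)
31^8 ≡ 45 (mod 89)
31^11 ≡ 77 (mod 89)
31^22 ≡ 55 (mod 89)
31^44 ≡ 88 (mod 89)
31^88 ≡ 1 (mod 89) ✓
So ord_89(31) = 88.

88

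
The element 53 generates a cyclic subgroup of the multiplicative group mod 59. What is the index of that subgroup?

2

ord(53) | φ(59) = 59 − 1 = 58 = 2 · 29.
Divisors of 58: 1, 2, 29, 58.
Test each divisor d:
53^1 ≡ 53 (mod 59)
53^2 ≡ 36 (mod 59)
53^29 ≡ 1 (mod 59) ✓
So ord_59(53) = 29, hence |⟨53⟩| = 29.
The index is φ(59) / ord(53) = 58 / 29 = 2.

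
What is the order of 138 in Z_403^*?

60

Since 138 ∈ (Z/403Z)^×, its order divides φ(403) = φ(13·31) = (13−1)·(31−1) = 12·30 = 360 = 2^3 · 3^2 · 5.
Divisors of 360: 1, 2, 3, 4, 5, 6, 8, 9, 10, 12, 15, 18, 20, 24, 30, 36, 40, 45, 60, 72, 90, 120, 180, 360.
Check 138^d mod 403 for each divisor in increasing order:
138^1 ≡ 138
138^2 ≡ 103
138^3 ≡ 109
138^4 ≡ 131
138^5 ≡ 346
138^6 ≡ 194
138^8 ≡ 235
138^9 ≡ 190
138^10 ≡ 25
138^12 ≡ 157
138^15 ≡ 187
138^18 ≡ 233
138^20 ≡ 222
138^24 ≡ 66
138^30 ≡ 311
138^36 ≡ 287
138^40 ≡ 118
138^45 ≡ 125
138^60 ≡ 1
The smallest such exponent is 60, so the order of 138 is 60.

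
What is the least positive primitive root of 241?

φ(241) = 241 − 1 = 240 = 2^4 · 3 · 5.
g is a primitive root iff g^(240/q) ≢ 1 (mod 241) for each prime q ∈ {2, 3, 5}.
g = 2: 2^120 ≡ 1 — hits 1, so not a primitive root.
g = 3: 3^120 ≡ 1 — hits 1, so not a primitive root.
g = 4: 4^120 ≡ 1 — hits 1, so not a primitive root.
g = 5: 5^120 ≡ 1 — hits 1, so not a primitive root.
g = 6: 6^120 ≡ 1 — hits 1, so not a primitive root.
g = 7: 7^120 ≡ 240; 7^80 ≡ 15; 7^48 ≡ 91 — none is 1, so 7 is a primitive root.
The smallest primitive root modulo 241 is 7.

7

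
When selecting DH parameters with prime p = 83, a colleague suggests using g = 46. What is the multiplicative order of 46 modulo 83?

82

Since 46 ∈ (Z/83Z)^×, its order divides φ(83) = 83 − 1 = 82 = 2 · 41.
Divisors of 82: 1, 2, 41, 82.
Compute 46^d (mod 83) for the divisors d until we hit 1:
46^1 ≡ 46 (mod 83)
46^2 ≡ 41 (mod 83)
46^41 ≡ 82 (mod 83)
46^82 ≡ 1 (mod 83) ✓
So ord_83(46) = 82.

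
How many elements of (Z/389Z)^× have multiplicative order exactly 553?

φ(389) = 389 − 1 = 388 = 2^2 · 97.
(Z/389Z)^× is cyclic (|G| = 388); a cyclic group of order m has exactly φ(d) elements of each order d | m, and none otherwise.
Here 388 is not a multiple of 553, so there are no elements of order 553.

0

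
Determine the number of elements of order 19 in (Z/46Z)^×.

0

φ(46) = φ(2)·φ(23) = 1·22 = 22 = 2 · 11.
(Z/46Z)^× is cyclic (|G| = 22); a cyclic group of order m has exactly φ(d) elements of each order d | m, and none otherwise.
19 does not divide 22, so no element of (Z/46Z)^× has order 19.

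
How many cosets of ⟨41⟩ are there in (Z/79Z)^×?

By Lagrange's theorem, ord_79(41) divides φ(79) = 79 − 1 = 78 = 2 · 3 · 13.
Divisors of 78: 1, 2, 3, 6, 13, 26, 39, 78.
Test each divisor d:
41^1 ≡ 41
41^2 ≡ 22
41^3 ≡ 33
41^6 ≡ 62
41^13 ≡ 78
41^26 ≡ 1
Thus |⟨41⟩| = ord(41) = 26.
[(Z/79Z)^× : ⟨41⟩] = 78/26 = 3.

3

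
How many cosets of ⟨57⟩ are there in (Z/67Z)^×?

1

The order of 57 must divide φ(67) = 67 − 1 = 66 = 2 · 3 · 11.
Divisors of 66: 1, 2, 3, 6, 11, 22, 33, 66.
Evaluate successive powers at the divisors of 66:
57^1 ≡ 57
57^2 ≡ 33
57^3 ≡ 5
57^6 ≡ 25
57^11 ≡ 38
57^22 ≡ 37
57^33 ≡ 66
57^66 ≡ 1
The order of 57 is 66, so the subgroup it generates has 66 elements.
[(Z/67Z)^× : ⟨57⟩] = 66/66 = 1.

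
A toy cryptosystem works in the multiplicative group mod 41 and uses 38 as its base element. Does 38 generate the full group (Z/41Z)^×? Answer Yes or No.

φ(41) = 41 − 1 = 40 = 2^3 · 5.
38 is a primitive root mod 41 iff 38^(φ(41)/q) ≢ 1 for every prime q | φ(41), i.e. q ∈ {2, 5}.
38^20 ≡ 40 (mod 41)  [q = 2: ≢ 1 ✓]
38^8 ≡ 1 (mod 41)  [q = 5: ≡ 1 ✗]
The check at q = 5 fails, so 38 generates a proper subgroup.

No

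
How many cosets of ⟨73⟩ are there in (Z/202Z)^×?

Since 73 ∈ (Z/202Z)^×, its order divides φ(202) = φ(2)·φ(101) = 1·100 = 100 = 2^2 · 5^2.
Divisors of 100: 1, 2, 4, 5, 10, 20, 25, 50, 100.
Check 73^d mod 202 for each divisor in increasing order:
73^1 ≡ 73 (mod 202)
73^2 ≡ 77 (mod 202)
73^4 ≡ 71 (mod 202)
73^5 ≡ 133 (mod 202)
73^10 ≡ 115 (mod 202)
73^20 ≡ 95 (mod 202)
73^25 ≡ 111 (mod 202)
73^50 ≡ 201 (mod 202)
73^100 ≡ 1 (mod 202) ✓
The order of 73 is 100, so the subgroup it generates has 100 elements.
[(Z/202Z)^× : ⟨73⟩] = 100/100 = 1.

1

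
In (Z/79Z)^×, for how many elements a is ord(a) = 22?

0

φ(79) = 79 − 1 = 78 = 2 · 3 · 13.
In a cyclic group of order 78, there are φ(d) elements of order d for each divisor d of 78, and zero for non-divisors.
22 does not divide 78, so no element of (Z/79Z)^× has order 22.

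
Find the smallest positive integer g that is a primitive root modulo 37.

2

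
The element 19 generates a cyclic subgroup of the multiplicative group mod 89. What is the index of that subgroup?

1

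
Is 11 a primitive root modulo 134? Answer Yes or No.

φ(134) = φ(2)·φ(67) = 1·66 = 66 = 2 · 3 · 11.
An element g generates (Z/134Z)^× iff g^(66/q) ≢ 1 (mod 134) for each prime q ∈ {2, 3, 11}.
11^33 ≡ 133 (mod 134)  [q = 2: ≢ 1 ✓]
11^22 ≡ 29 (mod 134)  [q = 3: ≢ 1 ✓]
11^6 ≡ 81 (mod 134)  [q = 11: ≢ 1 ✓]
All checks pass, so 11 has order 66 and is a primitive root modulo 134.

Yes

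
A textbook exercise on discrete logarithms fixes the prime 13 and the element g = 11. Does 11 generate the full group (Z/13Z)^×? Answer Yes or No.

Yes

φ(13) = 13 − 1 = 12 = 2^2 · 3.
An element g generates (Z/13Z)^× iff g^(12/q) ≢ 1 (mod 13) for each prime q ∈ {2, 3}.
11^6 ≡ 12 (mod 13)  [q = 2: ≢ 1 ✓]
11^4 ≡ 3 (mod 13)  [q = 3: ≢ 1 ✓]
Every test exponent gives a nontrivial residue, hence 11 generates the full group.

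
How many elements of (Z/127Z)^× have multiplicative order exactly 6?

φ(127) = 127 − 1 = 126 = 2 · 3^2 · 7.
In a cyclic group of order 126, there are φ(d) elements of order d for each divisor d of 126, and zero for non-divisors.
6 = 2 · 3 divides 126, and φ(6) = 2.

2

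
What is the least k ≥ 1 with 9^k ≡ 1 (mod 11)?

5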